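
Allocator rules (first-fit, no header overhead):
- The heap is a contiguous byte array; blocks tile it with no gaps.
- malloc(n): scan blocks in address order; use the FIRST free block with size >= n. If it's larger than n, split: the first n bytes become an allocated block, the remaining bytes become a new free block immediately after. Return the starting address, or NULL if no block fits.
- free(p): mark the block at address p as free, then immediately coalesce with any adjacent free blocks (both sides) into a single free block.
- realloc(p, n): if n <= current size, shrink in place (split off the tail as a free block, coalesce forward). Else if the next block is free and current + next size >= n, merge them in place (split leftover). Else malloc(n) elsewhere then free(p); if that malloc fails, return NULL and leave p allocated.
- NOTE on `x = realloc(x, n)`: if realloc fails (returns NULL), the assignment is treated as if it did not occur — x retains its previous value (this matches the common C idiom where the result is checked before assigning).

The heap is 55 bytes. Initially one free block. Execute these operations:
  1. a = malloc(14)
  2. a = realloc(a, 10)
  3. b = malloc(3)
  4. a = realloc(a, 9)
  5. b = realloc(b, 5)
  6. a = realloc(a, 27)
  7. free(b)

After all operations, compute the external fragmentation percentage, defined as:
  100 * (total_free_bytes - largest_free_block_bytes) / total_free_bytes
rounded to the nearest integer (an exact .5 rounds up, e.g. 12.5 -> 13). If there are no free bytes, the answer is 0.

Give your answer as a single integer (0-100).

Op 1: a = malloc(14) -> a = 0; heap: [0-13 ALLOC][14-54 FREE]
Op 2: a = realloc(a, 10) -> a = 0; heap: [0-9 ALLOC][10-54 FREE]
Op 3: b = malloc(3) -> b = 10; heap: [0-9 ALLOC][10-12 ALLOC][13-54 FREE]
Op 4: a = realloc(a, 9) -> a = 0; heap: [0-8 ALLOC][9-9 FREE][10-12 ALLOC][13-54 FREE]
Op 5: b = realloc(b, 5) -> b = 10; heap: [0-8 ALLOC][9-9 FREE][10-14 ALLOC][15-54 FREE]
Op 6: a = realloc(a, 27) -> a = 15; heap: [0-9 FREE][10-14 ALLOC][15-41 ALLOC][42-54 FREE]
Op 7: free(b) -> (freed b); heap: [0-14 FREE][15-41 ALLOC][42-54 FREE]
Free blocks: [15 13] total_free=28 largest=15 -> 100*(28-15)/28 = 1300/28 ≈ 46.429 -> rounds to 46

Answer: 46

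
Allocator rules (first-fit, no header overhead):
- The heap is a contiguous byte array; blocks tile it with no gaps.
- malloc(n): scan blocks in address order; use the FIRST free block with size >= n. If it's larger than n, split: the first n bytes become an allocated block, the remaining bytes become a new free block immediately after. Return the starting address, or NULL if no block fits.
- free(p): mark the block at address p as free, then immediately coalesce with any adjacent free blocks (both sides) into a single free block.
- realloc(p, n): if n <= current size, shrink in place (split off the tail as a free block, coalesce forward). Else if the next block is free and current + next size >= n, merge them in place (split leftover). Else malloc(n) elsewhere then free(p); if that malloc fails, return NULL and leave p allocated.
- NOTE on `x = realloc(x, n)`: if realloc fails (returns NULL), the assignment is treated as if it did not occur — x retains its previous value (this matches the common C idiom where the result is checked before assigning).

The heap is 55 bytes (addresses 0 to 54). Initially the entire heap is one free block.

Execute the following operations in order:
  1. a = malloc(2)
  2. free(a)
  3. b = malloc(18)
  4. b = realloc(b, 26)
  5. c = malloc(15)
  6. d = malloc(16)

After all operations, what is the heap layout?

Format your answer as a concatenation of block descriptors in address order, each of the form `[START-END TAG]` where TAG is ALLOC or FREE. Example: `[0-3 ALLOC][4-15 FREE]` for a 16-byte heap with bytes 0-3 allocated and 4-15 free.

Op 1: a = malloc(2) -> a = 0; heap: [0-1 ALLOC][2-54 FREE]
Op 2: free(a) -> (freed a); heap: [0-54 FREE]
Op 3: b = malloc(18) -> b = 0; heap: [0-17 ALLOC][18-54 FREE]
Op 4: b = realloc(b, 26) -> b = 0; heap: [0-25 ALLOC][26-54 FREE]
Op 5: c = malloc(15) -> c = 26; heap: [0-25 ALLOC][26-40 ALLOC][41-54 FREE]
Op 6: d = malloc(16) -> d = NULL; heap: [0-25 ALLOC][26-40 ALLOC][41-54 FREE]

Answer: [0-25 ALLOC][26-40 ALLOC][41-54 FREE]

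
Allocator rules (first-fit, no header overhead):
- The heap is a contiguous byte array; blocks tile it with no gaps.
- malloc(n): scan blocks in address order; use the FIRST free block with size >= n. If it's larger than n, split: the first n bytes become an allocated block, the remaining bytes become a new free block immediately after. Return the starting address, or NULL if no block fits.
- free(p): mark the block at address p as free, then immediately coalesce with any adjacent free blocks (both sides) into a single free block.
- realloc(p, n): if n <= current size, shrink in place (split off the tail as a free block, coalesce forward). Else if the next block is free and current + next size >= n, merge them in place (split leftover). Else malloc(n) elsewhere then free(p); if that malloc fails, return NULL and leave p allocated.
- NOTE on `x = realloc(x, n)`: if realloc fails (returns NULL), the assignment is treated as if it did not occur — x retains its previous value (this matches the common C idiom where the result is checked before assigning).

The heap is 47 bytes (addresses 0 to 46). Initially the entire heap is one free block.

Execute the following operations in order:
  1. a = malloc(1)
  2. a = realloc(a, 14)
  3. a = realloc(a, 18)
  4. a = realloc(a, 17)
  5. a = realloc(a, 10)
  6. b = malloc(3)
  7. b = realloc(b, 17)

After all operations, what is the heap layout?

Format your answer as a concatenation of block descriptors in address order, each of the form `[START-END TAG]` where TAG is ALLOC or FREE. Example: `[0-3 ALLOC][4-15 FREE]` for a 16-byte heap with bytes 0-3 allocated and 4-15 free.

Answer: [0-9 ALLOC][10-26 ALLOC][27-46 FREE]

Derivation:
Op 1: a = malloc(1) -> a = 0; heap: [0-0 ALLOC][1-46 FREE]
Op 2: a = realloc(a, 14) -> a = 0; heap: [0-13 ALLOC][14-46 FREE]
Op 3: a = realloc(a, 18) -> a = 0; heap: [0-17 ALLOC][18-46 FREE]
Op 4: a = realloc(a, 17) -> a = 0; heap: [0-16 ALLOC][17-46 FREE]
Op 5: a = realloc(a, 10) -> a = 0; heap: [0-9 ALLOC][10-46 FREE]
Op 6: b = malloc(3) -> b = 10; heap: [0-9 ALLOC][10-12 ALLOC][13-46 FREE]
Op 7: b = realloc(b, 17) -> b = 10; heap: [0-9 ALLOC][10-26 ALLOC][27-46 FREE]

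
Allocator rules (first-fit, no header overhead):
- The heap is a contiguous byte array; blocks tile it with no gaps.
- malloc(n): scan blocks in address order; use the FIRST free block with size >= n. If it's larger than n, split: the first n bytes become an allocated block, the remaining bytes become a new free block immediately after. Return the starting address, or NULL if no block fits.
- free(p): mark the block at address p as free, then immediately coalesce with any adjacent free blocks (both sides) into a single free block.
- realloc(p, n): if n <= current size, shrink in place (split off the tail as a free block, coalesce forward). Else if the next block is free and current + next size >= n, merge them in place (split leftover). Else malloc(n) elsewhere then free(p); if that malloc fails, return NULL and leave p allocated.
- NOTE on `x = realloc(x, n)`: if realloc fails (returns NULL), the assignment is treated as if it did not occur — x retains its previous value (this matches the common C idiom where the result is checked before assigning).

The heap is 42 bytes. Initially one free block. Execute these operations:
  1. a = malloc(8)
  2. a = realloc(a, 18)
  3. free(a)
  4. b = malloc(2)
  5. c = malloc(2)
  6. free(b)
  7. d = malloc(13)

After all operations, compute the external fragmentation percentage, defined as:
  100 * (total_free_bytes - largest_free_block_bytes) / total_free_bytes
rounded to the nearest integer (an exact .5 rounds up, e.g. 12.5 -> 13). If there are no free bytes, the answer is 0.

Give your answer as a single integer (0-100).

Answer: 7

Derivation:
Op 1: a = malloc(8) -> a = 0; heap: [0-7 ALLOC][8-41 FREE]
Op 2: a = realloc(a, 18) -> a = 0; heap: [0-17 ALLOC][18-41 FREE]
Op 3: free(a) -> (freed a); heap: [0-41 FREE]
Op 4: b = malloc(2) -> b = 0; heap: [0-1 ALLOC][2-41 FREE]
Op 5: c = malloc(2) -> c = 2; heap: [0-1 ALLOC][2-3 ALLOC][4-41 FREE]
Op 6: free(b) -> (freed b); heap: [0-1 FREE][2-3 ALLOC][4-41 FREE]
Op 7: d = malloc(13) -> d = 4; heap: [0-1 FREE][2-3 ALLOC][4-16 ALLOC][17-41 FREE]
Free blocks: [2 25] total_free=27 largest=25 -> 100*(27-25)/27 = 200/27 ≈ 7.407 -> rounds to 7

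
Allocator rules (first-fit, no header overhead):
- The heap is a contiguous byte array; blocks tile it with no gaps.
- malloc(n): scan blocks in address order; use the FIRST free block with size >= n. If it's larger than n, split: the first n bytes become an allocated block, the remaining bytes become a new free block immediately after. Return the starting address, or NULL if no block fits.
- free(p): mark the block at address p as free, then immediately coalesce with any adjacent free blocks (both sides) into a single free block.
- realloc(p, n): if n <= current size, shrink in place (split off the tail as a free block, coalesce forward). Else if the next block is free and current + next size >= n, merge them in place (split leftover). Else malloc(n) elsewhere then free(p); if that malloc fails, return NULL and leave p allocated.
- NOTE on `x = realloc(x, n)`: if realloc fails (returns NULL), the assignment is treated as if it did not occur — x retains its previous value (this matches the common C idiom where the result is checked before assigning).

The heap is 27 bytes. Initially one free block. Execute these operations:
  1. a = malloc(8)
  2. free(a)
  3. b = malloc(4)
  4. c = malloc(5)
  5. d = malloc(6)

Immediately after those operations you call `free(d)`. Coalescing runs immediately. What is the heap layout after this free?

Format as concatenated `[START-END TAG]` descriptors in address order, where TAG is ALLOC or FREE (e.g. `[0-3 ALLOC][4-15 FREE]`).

Op 1: a = malloc(8) -> a = 0; heap: [0-7 ALLOC][8-26 FREE]
Op 2: free(a) -> (freed a); heap: [0-26 FREE]
Op 3: b = malloc(4) -> b = 0; heap: [0-3 ALLOC][4-26 FREE]
Op 4: c = malloc(5) -> c = 4; heap: [0-3 ALLOC][4-8 ALLOC][9-26 FREE]
Op 5: d = malloc(6) -> d = 9; heap: [0-3 ALLOC][4-8 ALLOC][9-14 ALLOC][15-26 FREE]
free(d): d = 9 -> block [9-14 ALLOC]; mark free, coalesce with adjacent free neighbors -> [0-3 ALLOC][4-8 ALLOC][9-26 FREE]

Answer: [0-3 ALLOC][4-8 ALLOC][9-26 FREE]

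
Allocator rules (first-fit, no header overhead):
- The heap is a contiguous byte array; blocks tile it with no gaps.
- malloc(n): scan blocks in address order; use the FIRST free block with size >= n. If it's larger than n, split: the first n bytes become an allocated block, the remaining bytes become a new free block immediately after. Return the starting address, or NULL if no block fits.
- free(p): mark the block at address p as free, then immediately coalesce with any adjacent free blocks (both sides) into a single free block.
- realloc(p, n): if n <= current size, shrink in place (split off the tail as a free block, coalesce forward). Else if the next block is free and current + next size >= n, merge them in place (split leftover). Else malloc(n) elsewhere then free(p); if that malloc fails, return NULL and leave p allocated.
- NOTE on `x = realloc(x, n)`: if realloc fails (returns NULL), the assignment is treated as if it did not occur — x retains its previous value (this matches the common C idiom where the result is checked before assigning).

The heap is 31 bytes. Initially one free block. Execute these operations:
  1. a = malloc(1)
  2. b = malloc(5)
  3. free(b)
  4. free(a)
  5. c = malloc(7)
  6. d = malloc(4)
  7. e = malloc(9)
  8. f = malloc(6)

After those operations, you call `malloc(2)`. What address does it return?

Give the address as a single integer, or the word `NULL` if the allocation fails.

Op 1: a = malloc(1) -> a = 0; heap: [0-0 ALLOC][1-30 FREE]
Op 2: b = malloc(5) -> b = 1; heap: [0-0 ALLOC][1-5 ALLOC][6-30 FREE]
Op 3: free(b) -> (freed b); heap: [0-0 ALLOC][1-30 FREE]
Op 4: free(a) -> (freed a); heap: [0-30 FREE]
Op 5: c = malloc(7) -> c = 0; heap: [0-6 ALLOC][7-30 FREE]
Op 6: d = malloc(4) -> d = 7; heap: [0-6 ALLOC][7-10 ALLOC][11-30 FREE]
Op 7: e = malloc(9) -> e = 11; heap: [0-6 ALLOC][7-10 ALLOC][11-19 ALLOC][20-30 FREE]
Op 8: f = malloc(6) -> f = 20; heap: [0-6 ALLOC][7-10 ALLOC][11-19 ALLOC][20-25 ALLOC][26-30 FREE]
malloc(2): first-fit scan over [0-6 ALLOC][7-10 ALLOC][11-19 ALLOC][20-25 ALLOC][26-30 FREE] -> 26

Answer: 26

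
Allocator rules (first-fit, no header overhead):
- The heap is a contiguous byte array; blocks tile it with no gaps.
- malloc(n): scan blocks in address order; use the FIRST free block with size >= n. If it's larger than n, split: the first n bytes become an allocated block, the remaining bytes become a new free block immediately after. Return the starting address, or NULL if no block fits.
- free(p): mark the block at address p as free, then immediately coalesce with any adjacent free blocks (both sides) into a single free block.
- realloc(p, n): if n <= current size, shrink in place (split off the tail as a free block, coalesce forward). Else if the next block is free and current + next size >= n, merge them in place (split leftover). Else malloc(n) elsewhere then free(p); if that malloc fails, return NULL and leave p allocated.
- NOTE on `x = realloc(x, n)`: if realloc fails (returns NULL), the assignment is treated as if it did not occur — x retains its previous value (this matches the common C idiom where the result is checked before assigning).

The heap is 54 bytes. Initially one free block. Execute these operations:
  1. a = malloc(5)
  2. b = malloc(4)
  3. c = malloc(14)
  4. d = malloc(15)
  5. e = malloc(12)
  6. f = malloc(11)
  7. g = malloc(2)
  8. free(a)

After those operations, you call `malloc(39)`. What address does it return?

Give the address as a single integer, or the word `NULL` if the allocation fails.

Op 1: a = malloc(5) -> a = 0; heap: [0-4 ALLOC][5-53 FREE]
Op 2: b = malloc(4) -> b = 5; heap: [0-4 ALLOC][5-8 ALLOC][9-53 FREE]
Op 3: c = malloc(14) -> c = 9; heap: [0-4 ALLOC][5-8 ALLOC][9-22 ALLOC][23-53 FREE]
Op 4: d = malloc(15) -> d = 23; heap: [0-4 ALLOC][5-8 ALLOC][9-22 ALLOC][23-37 ALLOC][38-53 FREE]
Op 5: e = malloc(12) -> e = 38; heap: [0-4 ALLOC][5-8 ALLOC][9-22 ALLOC][23-37 ALLOC][38-49 ALLOC][50-53 FREE]
Op 6: f = malloc(11) -> f = NULL; heap: [0-4 ALLOC][5-8 ALLOC][9-22 ALLOC][23-37 ALLOC][38-49 ALLOC][50-53 FREE]
Op 7: g = malloc(2) -> g = 50; heap: [0-4 ALLOC][5-8 ALLOC][9-22 ALLOC][23-37 ALLOC][38-49 ALLOC][50-51 ALLOC][52-53 FREE]
Op 8: free(a) -> (freed a); heap: [0-4 FREE][5-8 ALLOC][9-22 ALLOC][23-37 ALLOC][38-49 ALLOC][50-51 ALLOC][52-53 FREE]
malloc(39): first-fit scan over [0-4 FREE][5-8 ALLOC][9-22 ALLOC][23-37 ALLOC][38-49 ALLOC][50-51 ALLOC][52-53 FREE] -> NULL

Answer: NULL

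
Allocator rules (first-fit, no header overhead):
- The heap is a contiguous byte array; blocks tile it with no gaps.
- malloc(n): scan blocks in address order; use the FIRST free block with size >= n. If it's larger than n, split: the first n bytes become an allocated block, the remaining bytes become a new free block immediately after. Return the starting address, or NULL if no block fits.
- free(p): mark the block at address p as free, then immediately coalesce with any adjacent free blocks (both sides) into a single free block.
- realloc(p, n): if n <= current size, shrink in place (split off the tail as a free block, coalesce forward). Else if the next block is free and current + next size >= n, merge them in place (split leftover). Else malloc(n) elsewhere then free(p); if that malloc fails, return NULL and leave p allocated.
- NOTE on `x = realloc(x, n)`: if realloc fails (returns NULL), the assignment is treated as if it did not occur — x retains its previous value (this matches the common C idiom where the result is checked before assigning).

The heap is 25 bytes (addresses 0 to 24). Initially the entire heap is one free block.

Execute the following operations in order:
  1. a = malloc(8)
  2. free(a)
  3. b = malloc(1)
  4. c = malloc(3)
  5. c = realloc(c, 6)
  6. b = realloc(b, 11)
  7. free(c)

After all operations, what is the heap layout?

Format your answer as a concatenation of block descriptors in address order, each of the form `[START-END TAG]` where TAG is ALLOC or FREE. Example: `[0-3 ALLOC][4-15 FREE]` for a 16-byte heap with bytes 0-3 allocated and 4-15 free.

Op 1: a = malloc(8) -> a = 0; heap: [0-7 ALLOC][8-24 FREE]
Op 2: free(a) -> (freed a); heap: [0-24 FREE]
Op 3: b = malloc(1) -> b = 0; heap: [0-0 ALLOC][1-24 FREE]
Op 4: c = malloc(3) -> c = 1; heap: [0-0 ALLOC][1-3 ALLOC][4-24 FREE]
Op 5: c = realloc(c, 6) -> c = 1; heap: [0-0 ALLOC][1-6 ALLOC][7-24 FREE]
Op 6: b = realloc(b, 11) -> b = 7; heap: [0-0 FREE][1-6 ALLOC][7-17 ALLOC][18-24 FREE]
Op 7: free(c) -> (freed c); heap: [0-6 FREE][7-17 ALLOC][18-24 FREE]

Answer: [0-6 FREE][7-17 ALLOC][18-24 FREE]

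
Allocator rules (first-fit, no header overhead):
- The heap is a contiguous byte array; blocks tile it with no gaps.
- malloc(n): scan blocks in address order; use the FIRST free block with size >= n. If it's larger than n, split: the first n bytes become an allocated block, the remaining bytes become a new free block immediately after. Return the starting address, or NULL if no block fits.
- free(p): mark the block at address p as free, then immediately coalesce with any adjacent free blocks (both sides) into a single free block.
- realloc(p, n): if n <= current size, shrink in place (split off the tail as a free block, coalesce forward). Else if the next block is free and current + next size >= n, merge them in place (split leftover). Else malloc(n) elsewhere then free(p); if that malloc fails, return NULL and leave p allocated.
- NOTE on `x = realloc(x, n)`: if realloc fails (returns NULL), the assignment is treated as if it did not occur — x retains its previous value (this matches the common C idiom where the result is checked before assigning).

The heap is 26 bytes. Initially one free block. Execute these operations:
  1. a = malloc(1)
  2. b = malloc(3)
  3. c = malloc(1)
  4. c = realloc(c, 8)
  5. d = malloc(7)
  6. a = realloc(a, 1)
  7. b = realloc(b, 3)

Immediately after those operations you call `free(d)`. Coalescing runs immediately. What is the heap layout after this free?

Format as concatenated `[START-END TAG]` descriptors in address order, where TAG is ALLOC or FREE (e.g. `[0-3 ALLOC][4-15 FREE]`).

Op 1: a = malloc(1) -> a = 0; heap: [0-0 ALLOC][1-25 FREE]
Op 2: b = malloc(3) -> b = 1; heap: [0-0 ALLOC][1-3 ALLOC][4-25 FREE]
Op 3: c = malloc(1) -> c = 4; heap: [0-0 ALLOC][1-3 ALLOC][4-4 ALLOC][5-25 FREE]
Op 4: c = realloc(c, 8) -> c = 4; heap: [0-0 ALLOC][1-3 ALLOC][4-11 ALLOC][12-25 FREE]
Op 5: d = malloc(7) -> d = 12; heap: [0-0 ALLOC][1-3 ALLOC][4-11 ALLOC][12-18 ALLOC][19-25 FREE]
Op 6: a = realloc(a, 1) -> a = 0; heap: [0-0 ALLOC][1-3 ALLOC][4-11 ALLOC][12-18 ALLOC][19-25 FREE]
Op 7: b = realloc(b, 3) -> b = 1; heap: [0-0 ALLOC][1-3 ALLOC][4-11 ALLOC][12-18 ALLOC][19-25 FREE]
free(d): d = 12 -> block [12-18 ALLOC]; mark free, coalesce with adjacent free neighbors -> [0-0 ALLOC][1-3 ALLOC][4-11 ALLOC][12-25 FREE]

Answer: [0-0 ALLOC][1-3 ALLOC][4-11 ALLOC][12-25 FREE]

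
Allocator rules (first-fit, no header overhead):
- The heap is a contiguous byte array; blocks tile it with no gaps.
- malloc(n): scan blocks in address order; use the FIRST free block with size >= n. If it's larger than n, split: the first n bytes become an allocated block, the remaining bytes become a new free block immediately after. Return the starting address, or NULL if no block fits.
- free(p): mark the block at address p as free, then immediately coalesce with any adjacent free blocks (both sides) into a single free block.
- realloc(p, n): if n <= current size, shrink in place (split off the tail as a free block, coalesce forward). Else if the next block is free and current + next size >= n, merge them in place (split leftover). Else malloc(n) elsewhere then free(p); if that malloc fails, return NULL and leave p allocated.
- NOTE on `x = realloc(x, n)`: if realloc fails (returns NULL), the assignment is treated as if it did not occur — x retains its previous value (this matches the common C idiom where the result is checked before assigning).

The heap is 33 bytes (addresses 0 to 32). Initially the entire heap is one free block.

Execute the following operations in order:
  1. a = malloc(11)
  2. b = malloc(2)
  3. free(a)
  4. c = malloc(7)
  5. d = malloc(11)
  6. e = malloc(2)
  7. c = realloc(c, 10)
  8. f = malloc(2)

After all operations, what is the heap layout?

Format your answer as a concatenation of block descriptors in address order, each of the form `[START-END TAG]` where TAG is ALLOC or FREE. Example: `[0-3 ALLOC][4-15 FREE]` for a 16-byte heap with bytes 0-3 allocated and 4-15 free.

Answer: [0-6 ALLOC][7-8 ALLOC][9-10 ALLOC][11-12 ALLOC][13-23 ALLOC][24-32 FREE]

Derivation:
Op 1: a = malloc(11) -> a = 0; heap: [0-10 ALLOC][11-32 FREE]
Op 2: b = malloc(2) -> b = 11; heap: [0-10 ALLOC][11-12 ALLOC][13-32 FREE]
Op 3: free(a) -> (freed a); heap: [0-10 FREE][11-12 ALLOC][13-32 FREE]
Op 4: c = malloc(7) -> c = 0; heap: [0-6 ALLOC][7-10 FREE][11-12 ALLOC][13-32 FREE]
Op 5: d = malloc(11) -> d = 13; heap: [0-6 ALLOC][7-10 FREE][11-12 ALLOC][13-23 ALLOC][24-32 FREE]
Op 6: e = malloc(2) -> e = 7; heap: [0-6 ALLOC][7-8 ALLOC][9-10 FREE][11-12 ALLOC][13-23 ALLOC][24-32 FREE]
Op 7: c = realloc(c, 10) -> NULL (c unchanged); heap: [0-6 ALLOC][7-8 ALLOC][9-10 FREE][11-12 ALLOC][13-23 ALLOC][24-32 FREE]
Op 8: f = malloc(2) -> f = 9; heap: [0-6 ALLOC][7-8 ALLOC][9-10 ALLOC][11-12 ALLOC][13-23 ALLOC][24-32 FREE]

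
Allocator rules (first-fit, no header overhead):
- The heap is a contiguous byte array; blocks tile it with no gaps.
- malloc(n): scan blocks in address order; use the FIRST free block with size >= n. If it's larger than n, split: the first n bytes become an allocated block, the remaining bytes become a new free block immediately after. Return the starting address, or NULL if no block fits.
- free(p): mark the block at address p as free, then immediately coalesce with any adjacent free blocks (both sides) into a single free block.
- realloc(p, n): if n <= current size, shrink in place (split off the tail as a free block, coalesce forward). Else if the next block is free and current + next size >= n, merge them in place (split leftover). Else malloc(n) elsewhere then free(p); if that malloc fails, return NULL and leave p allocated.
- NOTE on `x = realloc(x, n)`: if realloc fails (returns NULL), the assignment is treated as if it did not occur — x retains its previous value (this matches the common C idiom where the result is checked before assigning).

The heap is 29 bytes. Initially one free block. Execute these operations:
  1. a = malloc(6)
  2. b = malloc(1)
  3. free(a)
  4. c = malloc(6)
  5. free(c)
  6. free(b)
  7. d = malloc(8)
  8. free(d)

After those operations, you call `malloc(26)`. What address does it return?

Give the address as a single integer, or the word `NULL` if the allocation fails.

Op 1: a = malloc(6) -> a = 0; heap: [0-5 ALLOC][6-28 FREE]
Op 2: b = malloc(1) -> b = 6; heap: [0-5 ALLOC][6-6 ALLOC][7-28 FREE]
Op 3: free(a) -> (freed a); heap: [0-5 FREE][6-6 ALLOC][7-28 FREE]
Op 4: c = malloc(6) -> c = 0; heap: [0-5 ALLOC][6-6 ALLOC][7-28 FREE]
Op 5: free(c) -> (freed c); heap: [0-5 FREE][6-6 ALLOC][7-28 FREE]
Op 6: free(b) -> (freed b); heap: [0-28 FREE]
Op 7: d = malloc(8) -> d = 0; heap: [0-7 ALLOC][8-28 FREE]
Op 8: free(d) -> (freed d); heap: [0-28 FREE]
malloc(26): first-fit scan over [0-28 FREE] -> 0

Answer: 0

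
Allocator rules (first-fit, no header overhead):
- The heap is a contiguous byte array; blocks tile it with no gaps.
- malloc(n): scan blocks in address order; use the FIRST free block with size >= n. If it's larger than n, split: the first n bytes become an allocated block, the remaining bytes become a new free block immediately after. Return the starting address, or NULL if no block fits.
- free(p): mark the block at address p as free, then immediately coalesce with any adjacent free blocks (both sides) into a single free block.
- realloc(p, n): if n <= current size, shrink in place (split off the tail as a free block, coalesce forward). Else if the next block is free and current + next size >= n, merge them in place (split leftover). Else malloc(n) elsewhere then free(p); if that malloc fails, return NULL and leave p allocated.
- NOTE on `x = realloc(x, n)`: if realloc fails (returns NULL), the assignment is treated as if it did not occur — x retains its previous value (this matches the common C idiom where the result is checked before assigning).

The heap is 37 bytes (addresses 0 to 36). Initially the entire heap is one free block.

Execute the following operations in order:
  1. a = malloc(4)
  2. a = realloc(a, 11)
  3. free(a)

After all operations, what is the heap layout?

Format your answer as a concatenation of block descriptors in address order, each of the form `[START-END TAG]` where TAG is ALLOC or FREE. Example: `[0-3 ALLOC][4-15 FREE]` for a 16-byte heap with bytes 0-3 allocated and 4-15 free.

Op 1: a = malloc(4) -> a = 0; heap: [0-3 ALLOC][4-36 FREE]
Op 2: a = realloc(a, 11) -> a = 0; heap: [0-10 ALLOC][11-36 FREE]
Op 3: free(a) -> (freed a); heap: [0-36 FREE]

Answer: [0-36 FREE]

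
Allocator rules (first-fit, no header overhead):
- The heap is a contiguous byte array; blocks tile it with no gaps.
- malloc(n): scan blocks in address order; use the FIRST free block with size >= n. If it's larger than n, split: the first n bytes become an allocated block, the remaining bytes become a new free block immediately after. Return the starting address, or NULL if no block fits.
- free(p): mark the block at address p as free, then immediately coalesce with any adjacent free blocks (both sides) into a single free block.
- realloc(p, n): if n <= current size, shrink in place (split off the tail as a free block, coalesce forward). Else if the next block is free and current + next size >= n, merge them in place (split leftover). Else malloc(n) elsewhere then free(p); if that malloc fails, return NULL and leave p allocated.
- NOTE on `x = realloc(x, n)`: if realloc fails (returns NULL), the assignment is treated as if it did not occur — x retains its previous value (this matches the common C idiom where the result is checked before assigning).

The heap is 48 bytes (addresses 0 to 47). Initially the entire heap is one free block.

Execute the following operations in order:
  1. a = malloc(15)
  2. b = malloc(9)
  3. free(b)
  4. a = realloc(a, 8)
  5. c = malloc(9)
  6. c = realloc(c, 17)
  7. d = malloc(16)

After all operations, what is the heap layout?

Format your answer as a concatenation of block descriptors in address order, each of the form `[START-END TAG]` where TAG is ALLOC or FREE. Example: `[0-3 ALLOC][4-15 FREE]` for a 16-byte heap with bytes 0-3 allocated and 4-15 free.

Answer: [0-7 ALLOC][8-24 ALLOC][25-40 ALLOC][41-47 FREE]

Derivation:
Op 1: a = malloc(15) -> a = 0; heap: [0-14 ALLOC][15-47 FREE]
Op 2: b = malloc(9) -> b = 15; heap: [0-14 ALLOC][15-23 ALLOC][24-47 FREE]
Op 3: free(b) -> (freed b); heap: [0-14 ALLOC][15-47 FREE]
Op 4: a = realloc(a, 8) -> a = 0; heap: [0-7 ALLOC][8-47 FREE]
Op 5: c = malloc(9) -> c = 8; heap: [0-7 ALLOC][8-16 ALLOC][17-47 FREE]
Op 6: c = realloc(c, 17) -> c = 8; heap: [0-7 ALLOC][8-24 ALLOC][25-47 FREE]
Op 7: d = malloc(16) -> d = 25; heap: [0-7 ALLOC][8-24 ALLOC][25-40 ALLOC][41-47 FREE]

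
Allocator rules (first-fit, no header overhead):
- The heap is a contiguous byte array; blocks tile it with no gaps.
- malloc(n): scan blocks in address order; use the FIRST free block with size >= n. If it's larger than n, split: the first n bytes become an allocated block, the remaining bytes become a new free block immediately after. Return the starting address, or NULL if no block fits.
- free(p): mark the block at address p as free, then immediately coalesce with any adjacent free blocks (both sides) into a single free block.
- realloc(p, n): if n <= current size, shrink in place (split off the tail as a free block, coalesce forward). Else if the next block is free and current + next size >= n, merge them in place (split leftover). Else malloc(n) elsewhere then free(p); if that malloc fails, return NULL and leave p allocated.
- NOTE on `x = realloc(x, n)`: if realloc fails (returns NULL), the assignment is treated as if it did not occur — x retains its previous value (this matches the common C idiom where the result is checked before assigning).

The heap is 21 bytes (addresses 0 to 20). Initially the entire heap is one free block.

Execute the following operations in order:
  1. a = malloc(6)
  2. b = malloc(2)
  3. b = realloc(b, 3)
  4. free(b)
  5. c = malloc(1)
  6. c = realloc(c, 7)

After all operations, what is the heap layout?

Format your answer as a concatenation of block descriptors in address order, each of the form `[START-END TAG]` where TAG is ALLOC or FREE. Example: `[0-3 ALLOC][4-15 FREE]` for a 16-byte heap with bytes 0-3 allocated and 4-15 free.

Answer: [0-5 ALLOC][6-12 ALLOC][13-20 FREE]

Derivation:
Op 1: a = malloc(6) -> a = 0; heap: [0-5 ALLOC][6-20 FREE]
Op 2: b = malloc(2) -> b = 6; heap: [0-5 ALLOC][6-7 ALLOC][8-20 FREE]
Op 3: b = realloc(b, 3) -> b = 6; heap: [0-5 ALLOC][6-8 ALLOC][9-20 FREE]
Op 4: free(b) -> (freed b); heap: [0-5 ALLOC][6-20 FREE]
Op 5: c = malloc(1) -> c = 6; heap: [0-5 ALLOC][6-6 ALLOC][7-20 FREE]
Op 6: c = realloc(c, 7) -> c = 6; heap: [0-5 ALLOC][6-12 ALLOC][13-20 FREE]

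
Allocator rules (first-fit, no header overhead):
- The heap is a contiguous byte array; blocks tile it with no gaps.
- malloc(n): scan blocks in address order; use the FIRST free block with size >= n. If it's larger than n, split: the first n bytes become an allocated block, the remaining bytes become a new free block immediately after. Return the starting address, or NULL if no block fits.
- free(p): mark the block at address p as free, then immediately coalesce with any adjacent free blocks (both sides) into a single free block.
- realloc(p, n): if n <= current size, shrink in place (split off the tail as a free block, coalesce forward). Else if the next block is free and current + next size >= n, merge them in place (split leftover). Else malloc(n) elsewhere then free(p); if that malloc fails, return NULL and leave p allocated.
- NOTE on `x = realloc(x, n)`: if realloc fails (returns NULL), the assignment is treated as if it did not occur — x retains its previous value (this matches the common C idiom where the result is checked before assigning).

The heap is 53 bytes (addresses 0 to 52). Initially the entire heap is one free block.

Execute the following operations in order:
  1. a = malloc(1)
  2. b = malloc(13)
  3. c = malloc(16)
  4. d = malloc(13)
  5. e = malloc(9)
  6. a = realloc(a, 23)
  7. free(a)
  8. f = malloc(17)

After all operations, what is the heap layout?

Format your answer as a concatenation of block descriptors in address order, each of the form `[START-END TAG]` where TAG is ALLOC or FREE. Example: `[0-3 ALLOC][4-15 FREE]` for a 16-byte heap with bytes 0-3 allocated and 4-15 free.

Op 1: a = malloc(1) -> a = 0; heap: [0-0 ALLOC][1-52 FREE]
Op 2: b = malloc(13) -> b = 1; heap: [0-0 ALLOC][1-13 ALLOC][14-52 FREE]
Op 3: c = malloc(16) -> c = 14; heap: [0-0 ALLOC][1-13 ALLOC][14-29 ALLOC][30-52 FREE]
Op 4: d = malloc(13) -> d = 30; heap: [0-0 ALLOC][1-13 ALLOC][14-29 ALLOC][30-42 ALLOC][43-52 FREE]
Op 5: e = malloc(9) -> e = 43; heap: [0-0 ALLOC][1-13 ALLOC][14-29 ALLOC][30-42 ALLOC][43-51 ALLOC][52-52 FREE]
Op 6: a = realloc(a, 23) -> NULL (a unchanged); heap: [0-0 ALLOC][1-13 ALLOC][14-29 ALLOC][30-42 ALLOC][43-51 ALLOC][52-52 FREE]
Op 7: free(a) -> (freed a); heap: [0-0 FREE][1-13 ALLOC][14-29 ALLOC][30-42 ALLOC][43-51 ALLOC][52-52 FREE]
Op 8: f = malloc(17) -> f = NULL; heap: [0-0 FREE][1-13 ALLOC][14-29 ALLOC][30-42 ALLOC][43-51 ALLOC][52-52 FREE]

Answer: [0-0 FREE][1-13 ALLOC][14-29 ALLOC][30-42 ALLOC][43-51 ALLOC][52-52 FREE]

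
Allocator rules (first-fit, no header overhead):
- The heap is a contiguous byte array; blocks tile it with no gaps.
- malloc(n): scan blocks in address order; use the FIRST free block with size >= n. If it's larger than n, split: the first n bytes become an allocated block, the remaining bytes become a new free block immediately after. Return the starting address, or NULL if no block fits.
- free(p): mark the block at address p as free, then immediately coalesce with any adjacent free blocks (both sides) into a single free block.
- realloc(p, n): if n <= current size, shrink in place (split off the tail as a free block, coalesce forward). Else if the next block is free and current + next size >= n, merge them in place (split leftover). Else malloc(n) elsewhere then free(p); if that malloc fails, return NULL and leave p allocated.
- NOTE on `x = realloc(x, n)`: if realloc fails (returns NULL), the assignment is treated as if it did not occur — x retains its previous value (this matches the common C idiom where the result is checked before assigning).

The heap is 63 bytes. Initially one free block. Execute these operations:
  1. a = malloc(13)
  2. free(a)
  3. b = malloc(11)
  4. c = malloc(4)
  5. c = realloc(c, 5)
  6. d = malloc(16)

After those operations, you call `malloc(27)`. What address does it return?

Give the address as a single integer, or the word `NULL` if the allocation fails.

Op 1: a = malloc(13) -> a = 0; heap: [0-12 ALLOC][13-62 FREE]
Op 2: free(a) -> (freed a); heap: [0-62 FREE]
Op 3: b = malloc(11) -> b = 0; heap: [0-10 ALLOC][11-62 FREE]
Op 4: c = malloc(4) -> c = 11; heap: [0-10 ALLOC][11-14 ALLOC][15-62 FREE]
Op 5: c = realloc(c, 5) -> c = 11; heap: [0-10 ALLOC][11-15 ALLOC][16-62 FREE]
Op 6: d = malloc(16) -> d = 16; heap: [0-10 ALLOC][11-15 ALLOC][16-31 ALLOC][32-62 FREE]
malloc(27): first-fit scan over [0-10 ALLOC][11-15 ALLOC][16-31 ALLOC][32-62 FREE] -> 32

Answer: 32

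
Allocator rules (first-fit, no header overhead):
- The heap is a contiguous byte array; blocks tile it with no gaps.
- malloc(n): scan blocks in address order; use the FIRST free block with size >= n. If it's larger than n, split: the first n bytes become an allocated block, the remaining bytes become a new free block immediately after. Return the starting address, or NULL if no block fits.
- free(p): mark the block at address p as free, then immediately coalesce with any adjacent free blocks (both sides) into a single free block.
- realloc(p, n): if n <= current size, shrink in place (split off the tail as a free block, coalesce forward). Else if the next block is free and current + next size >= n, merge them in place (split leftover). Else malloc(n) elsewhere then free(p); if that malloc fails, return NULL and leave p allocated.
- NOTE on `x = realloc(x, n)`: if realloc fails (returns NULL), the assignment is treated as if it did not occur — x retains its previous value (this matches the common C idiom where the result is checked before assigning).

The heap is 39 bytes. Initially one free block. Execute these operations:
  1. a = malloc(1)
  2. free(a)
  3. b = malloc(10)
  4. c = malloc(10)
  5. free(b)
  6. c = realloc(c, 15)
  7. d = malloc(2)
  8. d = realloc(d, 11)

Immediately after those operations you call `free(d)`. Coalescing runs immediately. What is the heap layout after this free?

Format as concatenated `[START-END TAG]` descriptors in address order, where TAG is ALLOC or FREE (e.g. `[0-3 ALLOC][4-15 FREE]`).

Op 1: a = malloc(1) -> a = 0; heap: [0-0 ALLOC][1-38 FREE]
Op 2: free(a) -> (freed a); heap: [0-38 FREE]
Op 3: b = malloc(10) -> b = 0; heap: [0-9 ALLOC][10-38 FREE]
Op 4: c = malloc(10) -> c = 10; heap: [0-9 ALLOC][10-19 ALLOC][20-38 FREE]
Op 5: free(b) -> (freed b); heap: [0-9 FREE][10-19 ALLOC][20-38 FREE]
Op 6: c = realloc(c, 15) -> c = 10; heap: [0-9 FREE][10-24 ALLOC][25-38 FREE]
Op 7: d = malloc(2) -> d = 0; heap: [0-1 ALLOC][2-9 FREE][10-24 ALLOC][25-38 FREE]
Op 8: d = realloc(d, 11) -> d = 25; heap: [0-9 FREE][10-24 ALLOC][25-35 ALLOC][36-38 FREE]
free(d): d = 25 -> block [25-35 ALLOC]; mark free, coalesce with adjacent free neighbors -> [0-9 FREE][10-24 ALLOC][25-38 FREE]

Answer: [0-9 FREE][10-24 ALLOC][25-38 FREE]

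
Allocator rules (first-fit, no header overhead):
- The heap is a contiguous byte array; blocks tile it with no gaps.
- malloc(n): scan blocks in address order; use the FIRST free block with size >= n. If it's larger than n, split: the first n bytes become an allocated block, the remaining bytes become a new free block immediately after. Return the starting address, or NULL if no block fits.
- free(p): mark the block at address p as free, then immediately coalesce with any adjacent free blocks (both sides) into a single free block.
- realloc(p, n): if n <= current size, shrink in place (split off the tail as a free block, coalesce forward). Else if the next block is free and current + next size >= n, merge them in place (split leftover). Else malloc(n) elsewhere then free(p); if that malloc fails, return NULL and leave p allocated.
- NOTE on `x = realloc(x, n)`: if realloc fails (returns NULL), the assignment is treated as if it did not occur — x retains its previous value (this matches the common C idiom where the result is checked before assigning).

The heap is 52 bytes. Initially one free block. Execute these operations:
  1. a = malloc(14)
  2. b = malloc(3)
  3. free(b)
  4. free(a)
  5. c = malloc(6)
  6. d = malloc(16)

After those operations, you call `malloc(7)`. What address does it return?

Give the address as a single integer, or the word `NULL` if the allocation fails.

Answer: 22

Derivation:
Op 1: a = malloc(14) -> a = 0; heap: [0-13 ALLOC][14-51 FREE]
Op 2: b = malloc(3) -> b = 14; heap: [0-13 ALLOC][14-16 ALLOC][17-51 FREE]
Op 3: free(b) -> (freed b); heap: [0-13 ALLOC][14-51 FREE]
Op 4: free(a) -> (freed a); heap: [0-51 FREE]
Op 5: c = malloc(6) -> c = 0; heap: [0-5 ALLOC][6-51 FREE]
Op 6: d = malloc(16) -> d = 6; heap: [0-5 ALLOC][6-21 ALLOC][22-51 FREE]
malloc(7): first-fit scan over [0-5 ALLOC][6-21 ALLOC][22-51 FREE] -> 22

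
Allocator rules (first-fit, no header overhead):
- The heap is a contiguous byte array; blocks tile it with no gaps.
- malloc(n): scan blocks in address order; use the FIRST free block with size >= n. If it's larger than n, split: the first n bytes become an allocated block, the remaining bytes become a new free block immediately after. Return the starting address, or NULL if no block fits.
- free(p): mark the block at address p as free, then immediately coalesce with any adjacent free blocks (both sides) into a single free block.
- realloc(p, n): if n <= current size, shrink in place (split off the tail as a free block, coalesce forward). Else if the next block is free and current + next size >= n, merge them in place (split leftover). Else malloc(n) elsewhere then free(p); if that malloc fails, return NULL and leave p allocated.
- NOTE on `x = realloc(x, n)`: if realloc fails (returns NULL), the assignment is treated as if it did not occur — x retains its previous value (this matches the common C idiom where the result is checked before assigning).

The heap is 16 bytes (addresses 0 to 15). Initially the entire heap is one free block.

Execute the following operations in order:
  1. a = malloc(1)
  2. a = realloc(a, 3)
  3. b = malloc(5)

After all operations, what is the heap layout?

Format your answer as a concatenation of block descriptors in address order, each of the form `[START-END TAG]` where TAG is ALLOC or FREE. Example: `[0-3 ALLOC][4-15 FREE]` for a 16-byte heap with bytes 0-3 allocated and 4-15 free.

Op 1: a = malloc(1) -> a = 0; heap: [0-0 ALLOC][1-15 FREE]
Op 2: a = realloc(a, 3) -> a = 0; heap: [0-2 ALLOC][3-15 FREE]
Op 3: b = malloc(5) -> b = 3; heap: [0-2 ALLOC][3-7 ALLOC][8-15 FREE]

Answer: [0-2 ALLOC][3-7 ALLOC][8-15 FREE]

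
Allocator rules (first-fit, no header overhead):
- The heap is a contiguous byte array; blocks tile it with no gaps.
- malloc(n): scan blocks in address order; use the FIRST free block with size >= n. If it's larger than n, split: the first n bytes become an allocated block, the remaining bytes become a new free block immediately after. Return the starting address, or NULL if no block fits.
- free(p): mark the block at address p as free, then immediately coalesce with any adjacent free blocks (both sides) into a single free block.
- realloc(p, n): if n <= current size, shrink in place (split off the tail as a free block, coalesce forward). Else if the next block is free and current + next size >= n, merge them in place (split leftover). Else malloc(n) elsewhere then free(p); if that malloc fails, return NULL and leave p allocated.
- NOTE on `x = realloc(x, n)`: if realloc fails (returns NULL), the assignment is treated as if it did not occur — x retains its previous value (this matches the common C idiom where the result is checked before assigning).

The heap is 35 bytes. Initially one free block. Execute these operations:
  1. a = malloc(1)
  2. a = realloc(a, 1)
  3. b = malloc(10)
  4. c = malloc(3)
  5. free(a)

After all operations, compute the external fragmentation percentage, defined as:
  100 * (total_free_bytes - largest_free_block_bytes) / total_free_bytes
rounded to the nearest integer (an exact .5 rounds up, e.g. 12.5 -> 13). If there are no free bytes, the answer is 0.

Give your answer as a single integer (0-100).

Answer: 5

Derivation:
Op 1: a = malloc(1) -> a = 0; heap: [0-0 ALLOC][1-34 FREE]
Op 2: a = realloc(a, 1) -> a = 0; heap: [0-0 ALLOC][1-34 FREE]
Op 3: b = malloc(10) -> b = 1; heap: [0-0 ALLOC][1-10 ALLOC][11-34 FREE]
Op 4: c = malloc(3) -> c = 11; heap: [0-0 ALLOC][1-10 ALLOC][11-13 ALLOC][14-34 FREE]
Op 5: free(a) -> (freed a); heap: [0-0 FREE][1-10 ALLOC][11-13 ALLOC][14-34 FREE]
Free blocks: [1 21] total_free=22 largest=21 -> 100*(22-21)/22 = 100/22 ≈ 4.545 -> rounds to 5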